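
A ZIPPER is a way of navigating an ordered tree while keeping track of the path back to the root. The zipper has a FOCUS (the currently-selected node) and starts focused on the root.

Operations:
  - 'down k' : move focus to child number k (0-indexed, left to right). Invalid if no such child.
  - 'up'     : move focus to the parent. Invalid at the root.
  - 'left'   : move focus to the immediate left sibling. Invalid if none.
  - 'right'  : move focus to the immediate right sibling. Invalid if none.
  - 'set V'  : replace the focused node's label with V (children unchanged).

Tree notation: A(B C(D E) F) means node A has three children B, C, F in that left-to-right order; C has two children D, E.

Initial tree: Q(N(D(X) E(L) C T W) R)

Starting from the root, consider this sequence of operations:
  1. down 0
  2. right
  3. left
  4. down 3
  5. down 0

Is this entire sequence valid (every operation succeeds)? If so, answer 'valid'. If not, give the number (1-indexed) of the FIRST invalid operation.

Step 1 (down 0): focus=N path=0 depth=1 children=['D', 'E', 'C', 'T', 'W'] left=[] right=['R'] parent=Q
Step 2 (right): focus=R path=1 depth=1 children=[] left=['N'] right=[] parent=Q
Step 3 (left): focus=N path=0 depth=1 children=['D', 'E', 'C', 'T', 'W'] left=[] right=['R'] parent=Q
Step 4 (down 3): focus=T path=0/3 depth=2 children=[] left=['D', 'E', 'C'] right=['W'] parent=N
Step 5 (down 0): INVALID

Answer: 5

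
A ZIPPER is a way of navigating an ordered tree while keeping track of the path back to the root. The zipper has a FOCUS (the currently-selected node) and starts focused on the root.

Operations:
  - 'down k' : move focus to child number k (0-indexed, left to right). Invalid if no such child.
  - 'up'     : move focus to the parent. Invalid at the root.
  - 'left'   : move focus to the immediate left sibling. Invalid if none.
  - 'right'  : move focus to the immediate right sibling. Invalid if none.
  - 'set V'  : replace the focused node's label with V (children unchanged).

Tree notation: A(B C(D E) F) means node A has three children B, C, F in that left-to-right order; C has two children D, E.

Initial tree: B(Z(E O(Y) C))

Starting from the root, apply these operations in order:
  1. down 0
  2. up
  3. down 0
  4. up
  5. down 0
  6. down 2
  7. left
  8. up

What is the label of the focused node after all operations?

Step 1 (down 0): focus=Z path=0 depth=1 children=['E', 'O', 'C'] left=[] right=[] parent=B
Step 2 (up): focus=B path=root depth=0 children=['Z'] (at root)
Step 3 (down 0): focus=Z path=0 depth=1 children=['E', 'O', 'C'] left=[] right=[] parent=B
Step 4 (up): focus=B path=root depth=0 children=['Z'] (at root)
Step 5 (down 0): focus=Z path=0 depth=1 children=['E', 'O', 'C'] left=[] right=[] parent=B
Step 6 (down 2): focus=C path=0/2 depth=2 children=[] left=['E', 'O'] right=[] parent=Z
Step 7 (left): focus=O path=0/1 depth=2 children=['Y'] left=['E'] right=['C'] parent=Z
Step 8 (up): focus=Z path=0 depth=1 children=['E', 'O', 'C'] left=[] right=[] parent=B

Answer: Z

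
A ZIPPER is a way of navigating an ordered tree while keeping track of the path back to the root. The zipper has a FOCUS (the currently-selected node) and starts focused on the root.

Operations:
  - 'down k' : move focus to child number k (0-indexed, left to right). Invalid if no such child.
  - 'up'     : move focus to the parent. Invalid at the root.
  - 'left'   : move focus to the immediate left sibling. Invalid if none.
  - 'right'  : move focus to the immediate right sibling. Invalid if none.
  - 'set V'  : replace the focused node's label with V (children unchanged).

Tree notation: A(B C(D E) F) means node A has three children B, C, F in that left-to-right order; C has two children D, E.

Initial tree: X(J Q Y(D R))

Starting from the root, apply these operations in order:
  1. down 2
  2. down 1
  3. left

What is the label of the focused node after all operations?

Answer: D

Derivation:
Step 1 (down 2): focus=Y path=2 depth=1 children=['D', 'R'] left=['J', 'Q'] right=[] parent=X
Step 2 (down 1): focus=R path=2/1 depth=2 children=[] left=['D'] right=[] parent=Y
Step 3 (left): focus=D path=2/0 depth=2 children=[] left=[] right=['R'] parent=Y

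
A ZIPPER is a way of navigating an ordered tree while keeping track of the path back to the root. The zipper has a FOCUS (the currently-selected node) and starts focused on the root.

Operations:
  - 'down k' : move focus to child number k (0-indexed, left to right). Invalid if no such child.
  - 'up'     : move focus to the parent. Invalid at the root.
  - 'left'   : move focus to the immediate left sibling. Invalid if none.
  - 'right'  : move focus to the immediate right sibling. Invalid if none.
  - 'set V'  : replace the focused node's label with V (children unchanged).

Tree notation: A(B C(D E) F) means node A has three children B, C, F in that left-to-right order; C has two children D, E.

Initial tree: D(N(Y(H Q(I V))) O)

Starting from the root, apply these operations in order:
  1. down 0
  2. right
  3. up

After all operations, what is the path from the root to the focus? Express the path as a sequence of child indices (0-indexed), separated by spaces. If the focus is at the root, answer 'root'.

Step 1 (down 0): focus=N path=0 depth=1 children=['Y'] left=[] right=['O'] parent=D
Step 2 (right): focus=O path=1 depth=1 children=[] left=['N'] right=[] parent=D
Step 3 (up): focus=D path=root depth=0 children=['N', 'O'] (at root)

Answer: root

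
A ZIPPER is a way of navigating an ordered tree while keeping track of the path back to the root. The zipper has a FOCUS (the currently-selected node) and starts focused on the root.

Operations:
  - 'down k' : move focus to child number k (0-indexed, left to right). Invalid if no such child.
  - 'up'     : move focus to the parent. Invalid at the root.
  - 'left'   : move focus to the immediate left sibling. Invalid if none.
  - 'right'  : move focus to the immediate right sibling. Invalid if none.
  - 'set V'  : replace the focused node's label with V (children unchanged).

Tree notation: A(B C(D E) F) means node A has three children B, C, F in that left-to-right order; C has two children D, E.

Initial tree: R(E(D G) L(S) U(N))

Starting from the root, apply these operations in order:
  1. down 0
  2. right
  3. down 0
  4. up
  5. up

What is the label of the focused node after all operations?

Step 1 (down 0): focus=E path=0 depth=1 children=['D', 'G'] left=[] right=['L', 'U'] parent=R
Step 2 (right): focus=L path=1 depth=1 children=['S'] left=['E'] right=['U'] parent=R
Step 3 (down 0): focus=S path=1/0 depth=2 children=[] left=[] right=[] parent=L
Step 4 (up): focus=L path=1 depth=1 children=['S'] left=['E'] right=['U'] parent=R
Step 5 (up): focus=R path=root depth=0 children=['E', 'L', 'U'] (at root)

Answer: R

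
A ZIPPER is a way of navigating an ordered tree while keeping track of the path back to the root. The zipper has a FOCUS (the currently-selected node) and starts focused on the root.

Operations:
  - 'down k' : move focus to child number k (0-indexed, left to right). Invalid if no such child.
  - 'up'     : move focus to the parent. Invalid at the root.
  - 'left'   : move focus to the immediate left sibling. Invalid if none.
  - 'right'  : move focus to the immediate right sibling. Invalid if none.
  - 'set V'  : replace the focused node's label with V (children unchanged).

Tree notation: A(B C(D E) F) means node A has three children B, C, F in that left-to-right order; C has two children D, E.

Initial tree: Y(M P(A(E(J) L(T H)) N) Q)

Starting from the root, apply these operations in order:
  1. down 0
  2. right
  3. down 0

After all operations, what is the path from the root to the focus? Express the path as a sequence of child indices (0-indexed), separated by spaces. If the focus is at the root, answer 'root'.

Answer: 1 0

Derivation:
Step 1 (down 0): focus=M path=0 depth=1 children=[] left=[] right=['P', 'Q'] parent=Y
Step 2 (right): focus=P path=1 depth=1 children=['A', 'N'] left=['M'] right=['Q'] parent=Y
Step 3 (down 0): focus=A path=1/0 depth=2 children=['E', 'L'] left=[] right=['N'] parent=P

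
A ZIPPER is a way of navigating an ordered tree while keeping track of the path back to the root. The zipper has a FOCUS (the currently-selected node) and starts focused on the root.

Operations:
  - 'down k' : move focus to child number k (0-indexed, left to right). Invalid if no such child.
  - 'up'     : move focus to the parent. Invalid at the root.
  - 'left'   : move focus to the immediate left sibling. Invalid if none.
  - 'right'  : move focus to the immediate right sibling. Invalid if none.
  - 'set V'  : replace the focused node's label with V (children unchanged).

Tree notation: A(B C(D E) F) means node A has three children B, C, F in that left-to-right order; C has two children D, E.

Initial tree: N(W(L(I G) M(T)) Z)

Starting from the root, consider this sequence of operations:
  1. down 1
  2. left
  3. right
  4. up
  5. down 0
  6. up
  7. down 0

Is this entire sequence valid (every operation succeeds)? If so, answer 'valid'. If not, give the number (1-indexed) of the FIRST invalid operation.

Answer: valid

Derivation:
Step 1 (down 1): focus=Z path=1 depth=1 children=[] left=['W'] right=[] parent=N
Step 2 (left): focus=W path=0 depth=1 children=['L', 'M'] left=[] right=['Z'] parent=N
Step 3 (right): focus=Z path=1 depth=1 children=[] left=['W'] right=[] parent=N
Step 4 (up): focus=N path=root depth=0 children=['W', 'Z'] (at root)
Step 5 (down 0): focus=W path=0 depth=1 children=['L', 'M'] left=[] right=['Z'] parent=N
Step 6 (up): focus=N path=root depth=0 children=['W', 'Z'] (at root)
Step 7 (down 0): focus=W path=0 depth=1 children=['L', 'M'] left=[] right=['Z'] parent=N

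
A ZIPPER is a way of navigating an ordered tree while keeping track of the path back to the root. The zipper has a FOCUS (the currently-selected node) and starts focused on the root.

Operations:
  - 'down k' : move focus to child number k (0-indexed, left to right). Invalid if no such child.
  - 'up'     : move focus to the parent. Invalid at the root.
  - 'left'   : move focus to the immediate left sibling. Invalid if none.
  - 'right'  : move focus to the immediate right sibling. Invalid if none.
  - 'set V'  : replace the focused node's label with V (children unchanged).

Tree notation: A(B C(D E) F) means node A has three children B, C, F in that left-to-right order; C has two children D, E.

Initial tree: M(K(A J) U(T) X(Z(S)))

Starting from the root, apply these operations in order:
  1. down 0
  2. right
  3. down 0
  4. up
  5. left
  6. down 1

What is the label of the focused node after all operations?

Step 1 (down 0): focus=K path=0 depth=1 children=['A', 'J'] left=[] right=['U', 'X'] parent=M
Step 2 (right): focus=U path=1 depth=1 children=['T'] left=['K'] right=['X'] parent=M
Step 3 (down 0): focus=T path=1/0 depth=2 children=[] left=[] right=[] parent=U
Step 4 (up): focus=U path=1 depth=1 children=['T'] left=['K'] right=['X'] parent=M
Step 5 (left): focus=K path=0 depth=1 children=['A', 'J'] left=[] right=['U', 'X'] parent=M
Step 6 (down 1): focus=J path=0/1 depth=2 children=[] left=['A'] right=[] parent=K

Answer: J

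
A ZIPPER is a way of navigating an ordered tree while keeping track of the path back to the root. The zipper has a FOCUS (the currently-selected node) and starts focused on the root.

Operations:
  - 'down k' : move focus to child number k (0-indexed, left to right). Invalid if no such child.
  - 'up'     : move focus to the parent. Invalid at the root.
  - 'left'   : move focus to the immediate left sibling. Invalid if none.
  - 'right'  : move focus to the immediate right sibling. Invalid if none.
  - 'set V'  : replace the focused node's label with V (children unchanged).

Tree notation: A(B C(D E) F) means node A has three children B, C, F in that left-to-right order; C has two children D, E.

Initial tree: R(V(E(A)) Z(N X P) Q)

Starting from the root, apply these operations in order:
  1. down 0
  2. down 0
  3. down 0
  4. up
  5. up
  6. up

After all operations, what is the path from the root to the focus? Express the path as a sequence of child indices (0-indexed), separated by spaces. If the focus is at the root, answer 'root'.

Answer: root

Derivation:
Step 1 (down 0): focus=V path=0 depth=1 children=['E'] left=[] right=['Z', 'Q'] parent=R
Step 2 (down 0): focus=E path=0/0 depth=2 children=['A'] left=[] right=[] parent=V
Step 3 (down 0): focus=A path=0/0/0 depth=3 children=[] left=[] right=[] parent=E
Step 4 (up): focus=E path=0/0 depth=2 children=['A'] left=[] right=[] parent=V
Step 5 (up): focus=V path=0 depth=1 children=['E'] left=[] right=['Z', 'Q'] parent=R
Step 6 (up): focus=R path=root depth=0 children=['V', 'Z', 'Q'] (at root)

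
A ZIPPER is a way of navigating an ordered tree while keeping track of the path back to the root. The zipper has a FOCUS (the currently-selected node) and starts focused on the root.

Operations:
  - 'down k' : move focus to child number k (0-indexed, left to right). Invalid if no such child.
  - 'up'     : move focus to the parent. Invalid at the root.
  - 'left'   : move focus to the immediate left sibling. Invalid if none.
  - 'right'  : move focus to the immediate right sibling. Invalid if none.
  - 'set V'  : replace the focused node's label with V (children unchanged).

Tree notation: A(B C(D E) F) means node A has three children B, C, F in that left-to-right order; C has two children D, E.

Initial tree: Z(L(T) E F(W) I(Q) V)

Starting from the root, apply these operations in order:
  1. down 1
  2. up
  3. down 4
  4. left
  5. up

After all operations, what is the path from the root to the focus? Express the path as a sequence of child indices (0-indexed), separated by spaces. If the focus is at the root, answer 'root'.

Answer: root

Derivation:
Step 1 (down 1): focus=E path=1 depth=1 children=[] left=['L'] right=['F', 'I', 'V'] parent=Z
Step 2 (up): focus=Z path=root depth=0 children=['L', 'E', 'F', 'I', 'V'] (at root)
Step 3 (down 4): focus=V path=4 depth=1 children=[] left=['L', 'E', 'F', 'I'] right=[] parent=Z
Step 4 (left): focus=I path=3 depth=1 children=['Q'] left=['L', 'E', 'F'] right=['V'] parent=Z
Step 5 (up): focus=Z path=root depth=0 children=['L', 'E', 'F', 'I', 'V'] (at root)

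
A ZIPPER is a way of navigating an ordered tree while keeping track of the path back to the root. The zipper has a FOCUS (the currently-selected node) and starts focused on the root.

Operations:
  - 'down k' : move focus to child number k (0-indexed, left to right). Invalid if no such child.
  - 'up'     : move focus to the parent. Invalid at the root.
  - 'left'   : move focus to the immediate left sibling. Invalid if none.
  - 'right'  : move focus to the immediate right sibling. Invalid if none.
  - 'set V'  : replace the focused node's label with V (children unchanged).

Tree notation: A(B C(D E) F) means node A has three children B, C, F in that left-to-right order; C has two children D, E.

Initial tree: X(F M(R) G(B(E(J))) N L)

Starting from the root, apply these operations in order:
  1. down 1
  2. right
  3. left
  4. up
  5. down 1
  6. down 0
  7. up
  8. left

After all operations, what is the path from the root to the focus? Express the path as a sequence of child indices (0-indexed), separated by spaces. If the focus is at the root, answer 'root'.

Answer: 0

Derivation:
Step 1 (down 1): focus=M path=1 depth=1 children=['R'] left=['F'] right=['G', 'N', 'L'] parent=X
Step 2 (right): focus=G path=2 depth=1 children=['B'] left=['F', 'M'] right=['N', 'L'] parent=X
Step 3 (left): focus=M path=1 depth=1 children=['R'] left=['F'] right=['G', 'N', 'L'] parent=X
Step 4 (up): focus=X path=root depth=0 children=['F', 'M', 'G', 'N', 'L'] (at root)
Step 5 (down 1): focus=M path=1 depth=1 children=['R'] left=['F'] right=['G', 'N', 'L'] parent=X
Step 6 (down 0): focus=R path=1/0 depth=2 children=[] left=[] right=[] parent=M
Step 7 (up): focus=M path=1 depth=1 children=['R'] left=['F'] right=['G', 'N', 'L'] parent=X
Step 8 (left): focus=F path=0 depth=1 children=[] left=[] right=['M', 'G', 'N', 'L'] parent=X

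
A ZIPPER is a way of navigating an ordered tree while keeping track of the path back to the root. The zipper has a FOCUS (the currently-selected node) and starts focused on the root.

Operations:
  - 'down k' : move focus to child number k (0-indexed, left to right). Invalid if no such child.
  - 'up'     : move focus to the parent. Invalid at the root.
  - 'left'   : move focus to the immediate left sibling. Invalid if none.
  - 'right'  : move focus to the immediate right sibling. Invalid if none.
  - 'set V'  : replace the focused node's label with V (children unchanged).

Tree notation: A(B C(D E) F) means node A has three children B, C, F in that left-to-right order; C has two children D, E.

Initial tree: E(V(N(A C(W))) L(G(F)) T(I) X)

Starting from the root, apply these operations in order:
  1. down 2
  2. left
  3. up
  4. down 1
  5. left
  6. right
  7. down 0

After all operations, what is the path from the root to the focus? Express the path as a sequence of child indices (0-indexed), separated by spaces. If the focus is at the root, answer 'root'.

Step 1 (down 2): focus=T path=2 depth=1 children=['I'] left=['V', 'L'] right=['X'] parent=E
Step 2 (left): focus=L path=1 depth=1 children=['G'] left=['V'] right=['T', 'X'] parent=E
Step 3 (up): focus=E path=root depth=0 children=['V', 'L', 'T', 'X'] (at root)
Step 4 (down 1): focus=L path=1 depth=1 children=['G'] left=['V'] right=['T', 'X'] parent=E
Step 5 (left): focus=V path=0 depth=1 children=['N'] left=[] right=['L', 'T', 'X'] parent=E
Step 6 (right): focus=L path=1 depth=1 children=['G'] left=['V'] right=['T', 'X'] parent=E
Step 7 (down 0): focus=G path=1/0 depth=2 children=['F'] left=[] right=[] parent=L

Answer: 1 0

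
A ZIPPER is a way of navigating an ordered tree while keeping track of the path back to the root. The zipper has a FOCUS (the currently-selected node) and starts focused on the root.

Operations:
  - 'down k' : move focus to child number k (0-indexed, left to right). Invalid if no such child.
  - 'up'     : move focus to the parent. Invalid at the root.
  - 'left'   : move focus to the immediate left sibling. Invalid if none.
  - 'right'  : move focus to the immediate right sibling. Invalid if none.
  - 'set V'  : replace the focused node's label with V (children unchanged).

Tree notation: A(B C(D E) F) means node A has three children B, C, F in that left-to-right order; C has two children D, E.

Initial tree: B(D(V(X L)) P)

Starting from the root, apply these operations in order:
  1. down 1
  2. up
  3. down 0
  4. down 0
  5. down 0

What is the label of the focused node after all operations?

Answer: X

Derivation:
Step 1 (down 1): focus=P path=1 depth=1 children=[] left=['D'] right=[] parent=B
Step 2 (up): focus=B path=root depth=0 children=['D', 'P'] (at root)
Step 3 (down 0): focus=D path=0 depth=1 children=['V'] left=[] right=['P'] parent=B
Step 4 (down 0): focus=V path=0/0 depth=2 children=['X', 'L'] left=[] right=[] parent=D
Step 5 (down 0): focus=X path=0/0/0 depth=3 children=[] left=[] right=['L'] parent=V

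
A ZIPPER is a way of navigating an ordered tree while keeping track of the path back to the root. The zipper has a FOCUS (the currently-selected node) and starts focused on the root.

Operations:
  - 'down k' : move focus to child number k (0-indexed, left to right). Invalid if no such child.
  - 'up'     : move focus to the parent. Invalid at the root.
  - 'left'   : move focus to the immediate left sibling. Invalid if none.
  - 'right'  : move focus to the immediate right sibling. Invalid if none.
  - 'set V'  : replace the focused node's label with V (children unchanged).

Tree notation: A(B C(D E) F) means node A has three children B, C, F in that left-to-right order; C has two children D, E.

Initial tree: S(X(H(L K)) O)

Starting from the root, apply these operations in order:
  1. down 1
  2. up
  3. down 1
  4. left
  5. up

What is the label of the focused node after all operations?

Answer: S

Derivation:
Step 1 (down 1): focus=O path=1 depth=1 children=[] left=['X'] right=[] parent=S
Step 2 (up): focus=S path=root depth=0 children=['X', 'O'] (at root)
Step 3 (down 1): focus=O path=1 depth=1 children=[] left=['X'] right=[] parent=S
Step 4 (left): focus=X path=0 depth=1 children=['H'] left=[] right=['O'] parent=S
Step 5 (up): focus=S path=root depth=0 children=['X', 'O'] (at root)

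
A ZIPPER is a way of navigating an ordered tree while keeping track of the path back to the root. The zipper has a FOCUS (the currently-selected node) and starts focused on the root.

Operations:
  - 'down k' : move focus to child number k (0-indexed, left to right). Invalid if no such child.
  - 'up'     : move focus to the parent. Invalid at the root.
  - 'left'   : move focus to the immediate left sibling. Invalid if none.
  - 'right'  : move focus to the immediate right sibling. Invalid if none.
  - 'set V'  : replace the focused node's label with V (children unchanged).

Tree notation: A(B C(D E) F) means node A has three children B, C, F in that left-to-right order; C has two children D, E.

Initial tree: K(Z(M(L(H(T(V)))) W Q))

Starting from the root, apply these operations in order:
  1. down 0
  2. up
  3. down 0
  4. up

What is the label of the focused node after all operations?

Answer: K

Derivation:
Step 1 (down 0): focus=Z path=0 depth=1 children=['M', 'W', 'Q'] left=[] right=[] parent=K
Step 2 (up): focus=K path=root depth=0 children=['Z'] (at root)
Step 3 (down 0): focus=Z path=0 depth=1 children=['M', 'W', 'Q'] left=[] right=[] parent=K
Step 4 (up): focus=K path=root depth=0 children=['Z'] (at root)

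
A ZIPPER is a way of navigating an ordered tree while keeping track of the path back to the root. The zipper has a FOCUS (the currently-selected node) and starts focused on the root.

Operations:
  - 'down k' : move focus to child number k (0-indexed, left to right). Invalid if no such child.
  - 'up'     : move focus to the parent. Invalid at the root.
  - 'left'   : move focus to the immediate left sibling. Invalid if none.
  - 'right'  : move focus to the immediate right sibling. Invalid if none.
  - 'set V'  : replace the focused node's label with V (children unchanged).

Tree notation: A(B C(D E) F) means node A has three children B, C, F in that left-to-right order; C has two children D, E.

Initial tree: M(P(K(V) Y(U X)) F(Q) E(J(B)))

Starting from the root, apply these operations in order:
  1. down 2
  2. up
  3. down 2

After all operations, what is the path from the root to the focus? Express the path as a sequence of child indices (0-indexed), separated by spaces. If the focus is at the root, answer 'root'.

Step 1 (down 2): focus=E path=2 depth=1 children=['J'] left=['P', 'F'] right=[] parent=M
Step 2 (up): focus=M path=root depth=0 children=['P', 'F', 'E'] (at root)
Step 3 (down 2): focus=E path=2 depth=1 children=['J'] left=['P', 'F'] right=[] parent=M

Answer: 2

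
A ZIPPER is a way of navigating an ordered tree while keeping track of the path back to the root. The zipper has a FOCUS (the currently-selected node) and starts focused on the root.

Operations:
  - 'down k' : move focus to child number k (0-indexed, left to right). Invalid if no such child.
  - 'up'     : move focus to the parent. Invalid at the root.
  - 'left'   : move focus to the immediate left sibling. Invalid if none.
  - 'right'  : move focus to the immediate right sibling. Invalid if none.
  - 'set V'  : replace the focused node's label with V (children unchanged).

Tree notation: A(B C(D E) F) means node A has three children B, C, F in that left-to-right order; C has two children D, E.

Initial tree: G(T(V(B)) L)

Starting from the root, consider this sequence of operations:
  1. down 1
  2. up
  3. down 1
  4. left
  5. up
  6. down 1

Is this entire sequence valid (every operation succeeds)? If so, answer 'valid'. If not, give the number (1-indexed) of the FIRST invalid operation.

Answer: valid

Derivation:
Step 1 (down 1): focus=L path=1 depth=1 children=[] left=['T'] right=[] parent=G
Step 2 (up): focus=G path=root depth=0 children=['T', 'L'] (at root)
Step 3 (down 1): focus=L path=1 depth=1 children=[] left=['T'] right=[] parent=G
Step 4 (left): focus=T path=0 depth=1 children=['V'] left=[] right=['L'] parent=G
Step 5 (up): focus=G path=root depth=0 children=['T', 'L'] (at root)
Step 6 (down 1): focus=L path=1 depth=1 children=[] left=['T'] right=[] parent=G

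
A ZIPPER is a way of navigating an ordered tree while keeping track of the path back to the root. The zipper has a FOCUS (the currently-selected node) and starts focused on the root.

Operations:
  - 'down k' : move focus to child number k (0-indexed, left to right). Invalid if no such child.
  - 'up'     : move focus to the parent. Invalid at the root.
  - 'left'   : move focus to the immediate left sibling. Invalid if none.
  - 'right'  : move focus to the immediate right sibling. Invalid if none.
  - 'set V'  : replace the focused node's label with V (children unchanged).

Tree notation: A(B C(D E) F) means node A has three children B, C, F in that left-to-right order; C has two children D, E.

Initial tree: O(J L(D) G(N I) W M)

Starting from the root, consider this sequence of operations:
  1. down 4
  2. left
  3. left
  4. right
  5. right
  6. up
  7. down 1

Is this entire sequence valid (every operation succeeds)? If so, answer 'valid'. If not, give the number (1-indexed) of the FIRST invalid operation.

Step 1 (down 4): focus=M path=4 depth=1 children=[] left=['J', 'L', 'G', 'W'] right=[] parent=O
Step 2 (left): focus=W path=3 depth=1 children=[] left=['J', 'L', 'G'] right=['M'] parent=O
Step 3 (left): focus=G path=2 depth=1 children=['N', 'I'] left=['J', 'L'] right=['W', 'M'] parent=O
Step 4 (right): focus=W path=3 depth=1 children=[] left=['J', 'L', 'G'] right=['M'] parent=O
Step 5 (right): focus=M path=4 depth=1 children=[] left=['J', 'L', 'G', 'W'] right=[] parent=O
Step 6 (up): focus=O path=root depth=0 children=['J', 'L', 'G', 'W', 'M'] (at root)
Step 7 (down 1): focus=L path=1 depth=1 children=['D'] left=['J'] right=['G', 'W', 'M'] parent=O

Answer: valid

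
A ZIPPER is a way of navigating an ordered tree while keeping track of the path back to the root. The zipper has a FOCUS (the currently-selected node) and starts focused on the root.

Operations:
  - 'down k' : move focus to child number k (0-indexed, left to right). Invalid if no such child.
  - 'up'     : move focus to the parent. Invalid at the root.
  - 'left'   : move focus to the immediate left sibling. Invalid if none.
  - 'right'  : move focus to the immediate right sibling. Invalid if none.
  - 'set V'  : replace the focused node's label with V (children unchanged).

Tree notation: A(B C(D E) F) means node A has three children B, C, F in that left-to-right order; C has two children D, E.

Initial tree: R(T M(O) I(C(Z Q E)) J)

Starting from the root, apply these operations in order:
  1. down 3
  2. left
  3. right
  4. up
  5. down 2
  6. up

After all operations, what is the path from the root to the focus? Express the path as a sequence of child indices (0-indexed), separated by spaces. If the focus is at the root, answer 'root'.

Step 1 (down 3): focus=J path=3 depth=1 children=[] left=['T', 'M', 'I'] right=[] parent=R
Step 2 (left): focus=I path=2 depth=1 children=['C'] left=['T', 'M'] right=['J'] parent=R
Step 3 (right): focus=J path=3 depth=1 children=[] left=['T', 'M', 'I'] right=[] parent=R
Step 4 (up): focus=R path=root depth=0 children=['T', 'M', 'I', 'J'] (at root)
Step 5 (down 2): focus=I path=2 depth=1 children=['C'] left=['T', 'M'] right=['J'] parent=R
Step 6 (up): focus=R path=root depth=0 children=['T', 'M', 'I', 'J'] (at root)

Answer: root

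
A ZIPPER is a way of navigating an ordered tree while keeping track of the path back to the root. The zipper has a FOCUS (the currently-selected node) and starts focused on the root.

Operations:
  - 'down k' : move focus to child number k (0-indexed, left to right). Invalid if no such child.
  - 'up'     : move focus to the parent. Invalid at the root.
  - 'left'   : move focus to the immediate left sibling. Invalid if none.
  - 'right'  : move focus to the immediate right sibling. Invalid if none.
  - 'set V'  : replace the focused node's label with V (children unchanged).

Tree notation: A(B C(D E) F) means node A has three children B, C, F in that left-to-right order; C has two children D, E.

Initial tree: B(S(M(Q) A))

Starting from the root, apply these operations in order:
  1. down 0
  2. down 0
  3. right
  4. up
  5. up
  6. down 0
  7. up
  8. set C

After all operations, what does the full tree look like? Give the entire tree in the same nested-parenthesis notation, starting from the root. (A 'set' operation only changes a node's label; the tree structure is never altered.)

Step 1 (down 0): focus=S path=0 depth=1 children=['M', 'A'] left=[] right=[] parent=B
Step 2 (down 0): focus=M path=0/0 depth=2 children=['Q'] left=[] right=['A'] parent=S
Step 3 (right): focus=A path=0/1 depth=2 children=[] left=['M'] right=[] parent=S
Step 4 (up): focus=S path=0 depth=1 children=['M', 'A'] left=[] right=[] parent=B
Step 5 (up): focus=B path=root depth=0 children=['S'] (at root)
Step 6 (down 0): focus=S path=0 depth=1 children=['M', 'A'] left=[] right=[] parent=B
Step 7 (up): focus=B path=root depth=0 children=['S'] (at root)
Step 8 (set C): focus=C path=root depth=0 children=['S'] (at root)

Answer: C(S(M(Q) A))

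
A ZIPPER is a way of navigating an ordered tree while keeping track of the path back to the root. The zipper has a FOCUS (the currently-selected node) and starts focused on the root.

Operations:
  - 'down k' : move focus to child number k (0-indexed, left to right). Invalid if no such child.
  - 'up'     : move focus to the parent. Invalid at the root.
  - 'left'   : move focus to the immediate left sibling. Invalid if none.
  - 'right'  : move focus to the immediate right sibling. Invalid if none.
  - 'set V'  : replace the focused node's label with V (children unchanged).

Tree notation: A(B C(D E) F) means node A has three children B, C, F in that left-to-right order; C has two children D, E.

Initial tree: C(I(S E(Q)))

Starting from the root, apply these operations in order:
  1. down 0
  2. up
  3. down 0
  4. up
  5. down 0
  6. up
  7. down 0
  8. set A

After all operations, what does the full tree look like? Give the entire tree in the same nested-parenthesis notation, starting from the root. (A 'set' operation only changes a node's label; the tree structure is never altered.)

Answer: C(A(S E(Q)))

Derivation:
Step 1 (down 0): focus=I path=0 depth=1 children=['S', 'E'] left=[] right=[] parent=C
Step 2 (up): focus=C path=root depth=0 children=['I'] (at root)
Step 3 (down 0): focus=I path=0 depth=1 children=['S', 'E'] left=[] right=[] parent=C
Step 4 (up): focus=C path=root depth=0 children=['I'] (at root)
Step 5 (down 0): focus=I path=0 depth=1 children=['S', 'E'] left=[] right=[] parent=C
Step 6 (up): focus=C path=root depth=0 children=['I'] (at root)
Step 7 (down 0): focus=I path=0 depth=1 children=['S', 'E'] left=[] right=[] parent=C
Step 8 (set A): focus=A path=0 depth=1 children=['S', 'E'] left=[] right=[] parent=C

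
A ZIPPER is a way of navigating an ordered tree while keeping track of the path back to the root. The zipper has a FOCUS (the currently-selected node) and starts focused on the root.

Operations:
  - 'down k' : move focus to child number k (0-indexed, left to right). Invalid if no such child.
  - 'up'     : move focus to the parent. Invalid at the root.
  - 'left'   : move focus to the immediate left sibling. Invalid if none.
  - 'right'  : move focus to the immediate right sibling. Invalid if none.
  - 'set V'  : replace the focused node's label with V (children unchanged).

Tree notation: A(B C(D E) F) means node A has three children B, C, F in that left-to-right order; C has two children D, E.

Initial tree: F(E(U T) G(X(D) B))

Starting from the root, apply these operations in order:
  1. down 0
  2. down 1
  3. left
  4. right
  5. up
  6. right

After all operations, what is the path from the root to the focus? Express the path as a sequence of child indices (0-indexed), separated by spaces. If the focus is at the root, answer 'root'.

Answer: 1

Derivation:
Step 1 (down 0): focus=E path=0 depth=1 children=['U', 'T'] left=[] right=['G'] parent=F
Step 2 (down 1): focus=T path=0/1 depth=2 children=[] left=['U'] right=[] parent=E
Step 3 (left): focus=U path=0/0 depth=2 children=[] left=[] right=['T'] parent=E
Step 4 (right): focus=T path=0/1 depth=2 children=[] left=['U'] right=[] parent=E
Step 5 (up): focus=E path=0 depth=1 children=['U', 'T'] left=[] right=['G'] parent=F
Step 6 (right): focus=G path=1 depth=1 children=['X', 'B'] left=['E'] right=[] parent=F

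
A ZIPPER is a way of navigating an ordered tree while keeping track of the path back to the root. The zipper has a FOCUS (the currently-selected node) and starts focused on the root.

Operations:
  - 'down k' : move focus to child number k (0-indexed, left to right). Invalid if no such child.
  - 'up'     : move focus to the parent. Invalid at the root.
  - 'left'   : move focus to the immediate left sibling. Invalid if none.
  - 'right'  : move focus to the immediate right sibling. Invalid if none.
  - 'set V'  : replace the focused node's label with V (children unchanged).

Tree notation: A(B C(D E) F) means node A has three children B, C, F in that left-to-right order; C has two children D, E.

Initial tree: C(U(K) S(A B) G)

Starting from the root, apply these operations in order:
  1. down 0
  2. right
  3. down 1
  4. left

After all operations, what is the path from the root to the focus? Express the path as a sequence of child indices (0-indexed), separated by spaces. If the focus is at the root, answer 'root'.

Step 1 (down 0): focus=U path=0 depth=1 children=['K'] left=[] right=['S', 'G'] parent=C
Step 2 (right): focus=S path=1 depth=1 children=['A', 'B'] left=['U'] right=['G'] parent=C
Step 3 (down 1): focus=B path=1/1 depth=2 children=[] left=['A'] right=[] parent=S
Step 4 (left): focus=A path=1/0 depth=2 children=[] left=[] right=['B'] parent=S

Answer: 1 0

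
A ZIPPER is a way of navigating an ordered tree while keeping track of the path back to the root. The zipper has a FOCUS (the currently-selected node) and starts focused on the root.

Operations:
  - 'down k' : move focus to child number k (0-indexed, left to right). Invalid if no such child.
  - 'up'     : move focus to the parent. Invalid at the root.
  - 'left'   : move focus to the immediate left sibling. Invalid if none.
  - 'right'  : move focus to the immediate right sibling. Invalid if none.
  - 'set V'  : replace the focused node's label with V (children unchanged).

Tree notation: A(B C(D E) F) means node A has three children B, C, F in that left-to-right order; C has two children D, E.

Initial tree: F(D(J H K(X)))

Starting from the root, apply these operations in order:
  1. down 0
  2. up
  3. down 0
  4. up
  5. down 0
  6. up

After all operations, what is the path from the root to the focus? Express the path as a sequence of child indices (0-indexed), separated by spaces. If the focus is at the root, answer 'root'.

Step 1 (down 0): focus=D path=0 depth=1 children=['J', 'H', 'K'] left=[] right=[] parent=F
Step 2 (up): focus=F path=root depth=0 children=['D'] (at root)
Step 3 (down 0): focus=D path=0 depth=1 children=['J', 'H', 'K'] left=[] right=[] parent=F
Step 4 (up): focus=F path=root depth=0 children=['D'] (at root)
Step 5 (down 0): focus=D path=0 depth=1 children=['J', 'H', 'K'] left=[] right=[] parent=F
Step 6 (up): focus=F path=root depth=0 children=['D'] (at root)

Answer: root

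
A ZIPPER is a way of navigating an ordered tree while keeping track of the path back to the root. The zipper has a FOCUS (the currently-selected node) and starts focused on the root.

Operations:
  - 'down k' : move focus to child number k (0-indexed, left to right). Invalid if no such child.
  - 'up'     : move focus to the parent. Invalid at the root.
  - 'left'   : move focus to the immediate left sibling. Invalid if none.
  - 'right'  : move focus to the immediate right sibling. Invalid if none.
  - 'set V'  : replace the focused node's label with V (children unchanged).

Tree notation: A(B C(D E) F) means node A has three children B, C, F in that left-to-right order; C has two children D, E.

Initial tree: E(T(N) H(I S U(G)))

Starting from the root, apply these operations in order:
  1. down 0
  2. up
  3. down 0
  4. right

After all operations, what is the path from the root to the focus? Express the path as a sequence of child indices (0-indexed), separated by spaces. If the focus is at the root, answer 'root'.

Step 1 (down 0): focus=T path=0 depth=1 children=['N'] left=[] right=['H'] parent=E
Step 2 (up): focus=E path=root depth=0 children=['T', 'H'] (at root)
Step 3 (down 0): focus=T path=0 depth=1 children=['N'] left=[] right=['H'] parent=E
Step 4 (right): focus=H path=1 depth=1 children=['I', 'S', 'U'] left=['T'] right=[] parent=E

Answer: 1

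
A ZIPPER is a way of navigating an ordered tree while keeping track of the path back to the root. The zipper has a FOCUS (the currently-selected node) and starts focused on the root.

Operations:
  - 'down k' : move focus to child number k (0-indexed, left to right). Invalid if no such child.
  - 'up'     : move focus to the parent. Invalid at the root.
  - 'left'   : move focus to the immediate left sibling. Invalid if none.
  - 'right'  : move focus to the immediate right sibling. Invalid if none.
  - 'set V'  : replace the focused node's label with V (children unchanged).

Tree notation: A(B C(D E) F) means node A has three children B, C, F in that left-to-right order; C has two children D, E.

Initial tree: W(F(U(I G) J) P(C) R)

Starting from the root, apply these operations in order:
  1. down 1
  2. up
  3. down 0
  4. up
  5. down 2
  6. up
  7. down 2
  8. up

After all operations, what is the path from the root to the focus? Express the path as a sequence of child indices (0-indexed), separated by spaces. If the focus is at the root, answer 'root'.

Step 1 (down 1): focus=P path=1 depth=1 children=['C'] left=['F'] right=['R'] parent=W
Step 2 (up): focus=W path=root depth=0 children=['F', 'P', 'R'] (at root)
Step 3 (down 0): focus=F path=0 depth=1 children=['U', 'J'] left=[] right=['P', 'R'] parent=W
Step 4 (up): focus=W path=root depth=0 children=['F', 'P', 'R'] (at root)
Step 5 (down 2): focus=R path=2 depth=1 children=[] left=['F', 'P'] right=[] parent=W
Step 6 (up): focus=W path=root depth=0 children=['F', 'P', 'R'] (at root)
Step 7 (down 2): focus=R path=2 depth=1 children=[] left=['F', 'P'] right=[] parent=W
Step 8 (up): focus=W path=root depth=0 children=['F', 'P', 'R'] (at root)

Answer: root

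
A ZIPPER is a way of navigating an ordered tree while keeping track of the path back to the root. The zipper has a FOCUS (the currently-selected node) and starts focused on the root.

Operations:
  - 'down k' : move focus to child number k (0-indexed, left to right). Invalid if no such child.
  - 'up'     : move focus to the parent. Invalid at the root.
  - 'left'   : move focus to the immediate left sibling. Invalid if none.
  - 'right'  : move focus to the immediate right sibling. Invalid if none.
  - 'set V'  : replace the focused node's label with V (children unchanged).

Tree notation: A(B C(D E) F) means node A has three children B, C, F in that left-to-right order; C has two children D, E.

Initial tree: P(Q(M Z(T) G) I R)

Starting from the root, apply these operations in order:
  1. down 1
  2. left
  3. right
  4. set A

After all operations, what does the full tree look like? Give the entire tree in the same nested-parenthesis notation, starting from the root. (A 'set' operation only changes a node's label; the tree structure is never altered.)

Answer: P(Q(M Z(T) G) A R)

Derivation:
Step 1 (down 1): focus=I path=1 depth=1 children=[] left=['Q'] right=['R'] parent=P
Step 2 (left): focus=Q path=0 depth=1 children=['M', 'Z', 'G'] left=[] right=['I', 'R'] parent=P
Step 3 (right): focus=I path=1 depth=1 children=[] left=['Q'] right=['R'] parent=P
Step 4 (set A): focus=A path=1 depth=1 children=[] left=['Q'] right=['R'] parent=P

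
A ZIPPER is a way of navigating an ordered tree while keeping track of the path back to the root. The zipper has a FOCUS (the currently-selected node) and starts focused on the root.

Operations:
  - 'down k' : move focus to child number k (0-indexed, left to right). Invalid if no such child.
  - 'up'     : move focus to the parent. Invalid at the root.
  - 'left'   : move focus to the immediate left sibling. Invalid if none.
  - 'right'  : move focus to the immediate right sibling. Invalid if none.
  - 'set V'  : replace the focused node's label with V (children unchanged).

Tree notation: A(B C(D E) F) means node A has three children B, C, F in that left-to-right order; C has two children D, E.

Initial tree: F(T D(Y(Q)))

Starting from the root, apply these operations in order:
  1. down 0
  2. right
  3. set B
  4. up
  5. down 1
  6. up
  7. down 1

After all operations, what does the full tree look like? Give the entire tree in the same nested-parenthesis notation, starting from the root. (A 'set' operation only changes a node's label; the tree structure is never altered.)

Answer: F(T B(Y(Q)))

Derivation:
Step 1 (down 0): focus=T path=0 depth=1 children=[] left=[] right=['D'] parent=F
Step 2 (right): focus=D path=1 depth=1 children=['Y'] left=['T'] right=[] parent=F
Step 3 (set B): focus=B path=1 depth=1 children=['Y'] left=['T'] right=[] parent=F
Step 4 (up): focus=F path=root depth=0 children=['T', 'B'] (at root)
Step 5 (down 1): focus=B path=1 depth=1 children=['Y'] left=['T'] right=[] parent=F
Step 6 (up): focus=F path=root depth=0 children=['T', 'B'] (at root)
Step 7 (down 1): focus=B path=1 depth=1 children=['Y'] left=['T'] right=[] parent=F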